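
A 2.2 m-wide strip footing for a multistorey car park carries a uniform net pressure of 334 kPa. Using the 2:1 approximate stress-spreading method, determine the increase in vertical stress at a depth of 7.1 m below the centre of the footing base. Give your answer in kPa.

Δσ_z ≈ 79 kPa

By the 2:1 method the load spreads at 1 horizontal : 2 vertical, so at depth z the loaded area has grown by z in each plan dimension:
Δσ = qB/(B+z) = 334×2.2/(2.2+7.1) = 79.011 kPa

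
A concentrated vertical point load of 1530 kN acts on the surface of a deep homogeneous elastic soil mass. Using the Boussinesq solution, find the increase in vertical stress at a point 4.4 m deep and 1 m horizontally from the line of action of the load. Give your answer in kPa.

Δσ_z ≈ 33.3 kPa

Boussinesq vertical stress below a point load on an elastic half-space:
Δσ_z = 3P/(2πz²) · [1 + (r/z)²]^(−5/2)
r/z = 1/4.4 = 0.22727; [1+(r/z)²]^(−5/2) = 0.8817.
Δσ_z = 3×1530/(2π×4.4²) × 0.8817 = 37.734 × 0.8817 = 33.27 kPa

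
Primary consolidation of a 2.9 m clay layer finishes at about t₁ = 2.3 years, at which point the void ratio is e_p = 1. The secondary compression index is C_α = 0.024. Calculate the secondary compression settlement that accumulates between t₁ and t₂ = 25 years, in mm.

S_s ≈ 36.1 mm

Secondary compression: S_s = C_α·H/(1+e_p)·log₁₀(t₂/t₁)
S_s = 0.024×2.9/(1+1)×log₁₀(25/2.3)
    = 0.0348 × 1.036 = 0.03606 m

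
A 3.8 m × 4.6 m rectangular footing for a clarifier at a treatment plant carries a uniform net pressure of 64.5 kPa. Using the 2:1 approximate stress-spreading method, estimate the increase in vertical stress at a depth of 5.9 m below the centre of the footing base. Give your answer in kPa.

By the 2:1 method the load spreads at 1 horizontal : 2 vertical, so at depth z the loaded area has grown by z in each plan dimension:
Δσ = qBL/((B+z)(L+z)) = 64.5×3.8×4.6/((3.8+5.9)(4.6+5.9)) = 11.07 kPa

Δσ_z ≈ 11.1 kPa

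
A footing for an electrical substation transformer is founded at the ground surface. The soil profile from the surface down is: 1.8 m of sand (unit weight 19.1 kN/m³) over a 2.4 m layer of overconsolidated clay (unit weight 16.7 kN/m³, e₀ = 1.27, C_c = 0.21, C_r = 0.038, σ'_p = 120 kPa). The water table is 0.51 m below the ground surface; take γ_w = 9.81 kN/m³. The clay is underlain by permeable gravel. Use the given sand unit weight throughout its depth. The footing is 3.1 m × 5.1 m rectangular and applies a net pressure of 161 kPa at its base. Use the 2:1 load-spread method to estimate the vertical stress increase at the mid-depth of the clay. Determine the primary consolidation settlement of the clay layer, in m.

S_c ≈ 0.0174 m

Mid-depth of clay below the ground surface: z = 1.8 + 2.4/2 = 3 m.
Total vertical stress at mid-clay: σ_v = 19.1×1.8 + 16.7×1.2 = 54.42 kPa.
Pore pressure: u = 9.81×(3 − 0.51) = 24.427 kPa.
Initial effective stress: σ'_0 = σ_v − u = 54.42 − 24.427 = 29.993 kPa.
Stress increase at mid-clay by the 2:1 spreading method:
Δσ = qBL/((B+z)(L+z)) = 161×3.1×5.1/((3.1+3)(5.1+3)) = 51.516 kPa
Final effective stress: σ'_f = 29.993 + 51.516 = 81.509 kPa.
σ'_f = 81.509 ≤ σ'_p = 120 kPa, so the clay remains overconsolidated and only the recompression index applies:
S_c = C_r·H/(1+e₀)·log₁₀(σ'_f/σ'_0) = 0.038×2.4/2.27×log₁₀(81.509/29.993)
    = 0.040177 × 0.43419 = 0.01744 m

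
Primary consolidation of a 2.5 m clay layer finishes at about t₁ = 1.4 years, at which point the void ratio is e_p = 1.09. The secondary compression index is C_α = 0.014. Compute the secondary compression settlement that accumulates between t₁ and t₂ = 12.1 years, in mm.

S_s ≈ 15.7 mm

Secondary compression: S_s = C_α·H/(1+e_p)·log₁₀(t₂/t₁)
S_s = 0.014×2.5/(1+1.09)×log₁₀(12.1/1.4)
    = 0.01675 × 0.9367 = 0.01569 m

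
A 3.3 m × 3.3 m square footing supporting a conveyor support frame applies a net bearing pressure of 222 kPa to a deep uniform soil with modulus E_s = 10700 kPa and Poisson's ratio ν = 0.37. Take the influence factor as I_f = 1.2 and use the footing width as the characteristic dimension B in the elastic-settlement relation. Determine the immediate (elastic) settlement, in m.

S_e ≈ 0.0709 m

Immediate (elastic) settlement: S_e = q·B·(1−ν²)/E_s · I_f.
S_e = 222 × 3.3 × (1 − 0.37²) / 10700 × 1.2
    = 222 × 3.3 × 0.8631 / 10700 × 1.2
    = 0.07091 m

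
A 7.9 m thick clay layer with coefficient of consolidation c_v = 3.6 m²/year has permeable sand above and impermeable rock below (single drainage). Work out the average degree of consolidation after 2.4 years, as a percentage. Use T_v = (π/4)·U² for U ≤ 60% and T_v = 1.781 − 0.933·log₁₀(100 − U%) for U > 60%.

Drainage path length: H_d = H = 7.9 m (single drainage).
T_v = c_v·t/H_d² = 3.6×2.4/7.9² = 0.13844.
T_v = 0.13844 corresponds to the U ≤ 60% branch:
U = √(4T_v/π) = 0.4198

U ≈ 42 %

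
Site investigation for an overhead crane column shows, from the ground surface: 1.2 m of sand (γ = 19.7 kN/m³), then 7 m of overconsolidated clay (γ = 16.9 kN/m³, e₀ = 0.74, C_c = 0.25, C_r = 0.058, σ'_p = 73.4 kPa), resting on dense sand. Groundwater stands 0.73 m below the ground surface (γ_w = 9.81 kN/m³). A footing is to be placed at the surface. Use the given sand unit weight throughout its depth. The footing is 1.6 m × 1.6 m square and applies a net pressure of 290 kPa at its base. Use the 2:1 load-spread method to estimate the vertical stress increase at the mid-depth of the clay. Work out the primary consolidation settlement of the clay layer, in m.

S_c ≈ 0.036 m

Mid-depth of clay below the ground surface: z = 1.2 + 7/2 = 4.7 m.
Total vertical stress at mid-clay: σ_v = 19.7×1.2 + 16.9×3.5 = 82.79 kPa.
Pore pressure: u = 9.81×(4.7 − 0.73) = 38.946 kPa.
Initial effective stress: σ'_0 = σ_v − u = 82.79 − 38.946 = 43.844 kPa.
Stress increase at mid-clay by the 2:1 spreading method:
Δσ = qBL/((B+z)(L+z)) = 290×1.6×1.6/((1.6+4.7)(1.6+4.7)) = 18.705 kPa
Final effective stress: σ'_f = 43.844 + 18.705 = 62.549 kPa.
σ'_f = 62.549 ≤ σ'_p = 73.4 kPa, so the clay remains overconsolidated and only the recompression index applies:
S_c = C_r·H/(1+e₀)·log₁₀(σ'_f/σ'_0) = 0.058×7/1.74×log₁₀(62.549/43.844)
    = 0.23333 × 0.15431 = 0.03601 m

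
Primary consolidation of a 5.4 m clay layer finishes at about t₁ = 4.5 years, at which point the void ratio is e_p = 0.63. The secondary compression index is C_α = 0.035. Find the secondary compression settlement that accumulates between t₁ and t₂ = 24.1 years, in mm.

Secondary compression: S_s = C_α·H/(1+e_p)·log₁₀(t₂/t₁)
S_s = 0.035×5.4/(1+0.63)×log₁₀(24.1/4.5)
    = 0.116 × 0.7288 = 0.08451 m

S_s ≈ 84.5 mm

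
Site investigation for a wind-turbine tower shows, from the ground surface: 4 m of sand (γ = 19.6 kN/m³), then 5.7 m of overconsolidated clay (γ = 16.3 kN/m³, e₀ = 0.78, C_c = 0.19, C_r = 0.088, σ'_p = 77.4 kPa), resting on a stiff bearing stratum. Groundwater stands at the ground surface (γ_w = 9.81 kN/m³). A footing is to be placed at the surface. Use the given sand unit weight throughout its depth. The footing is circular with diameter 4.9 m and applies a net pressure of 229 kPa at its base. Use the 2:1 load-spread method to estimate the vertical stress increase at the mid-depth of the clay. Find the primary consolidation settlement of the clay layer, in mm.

Mid-depth of clay below the ground surface: z = 4 + 5.7/2 = 6.85 m.
Total vertical stress at mid-clay: σ_v = 19.6×4 + 16.3×2.85 = 124.86 kPa.
Pore pressure: u = 9.81×(6.85 − 0) = 67.198 kPa.
Initial effective stress: σ'_0 = σ_v − u = 124.86 − 67.198 = 57.662 kPa.
Stress increase at mid-clay by the 2:1 spreading method:
Δσ ≈ qD²/(D+z)² = 229×4.9²/(4.9+6.85)² = 39.825 kPa
Final effective stress: σ'_f = 57.662 + 39.825 = 97.487 kPa.
σ'_f = 97.487 > σ'_p = 77.4 kPa, so the stress path crosses the preconsolidation pressure — recompression up to σ'_p, then virgin compression beyond:
S_c = H/(1+e₀)·[C_r·log₁₀(σ'_p/σ'_0) + C_c·log₁₀(σ'_f/σ'_p)]
    = 5.7/1.78 × [0.088×log₁₀(77.4/57.662) + 0.19×log₁₀(97.487/77.4)]
    = 3.2022 × [0.011251 + 0.019039] = 0.09699 m

S_c ≈ 97 mm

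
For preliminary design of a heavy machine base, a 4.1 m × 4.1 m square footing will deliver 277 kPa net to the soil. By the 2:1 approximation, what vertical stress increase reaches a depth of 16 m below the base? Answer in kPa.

By the 2:1 method the load spreads at 1 horizontal : 2 vertical, so at depth z the loaded area has grown by z in each plan dimension:
Δσ = qBL/((B+z)(L+z)) = 277×4.1×4.1/((4.1+16)(4.1+16)) = 11.525 kPa

Δσ_z ≈ 11.5 kPa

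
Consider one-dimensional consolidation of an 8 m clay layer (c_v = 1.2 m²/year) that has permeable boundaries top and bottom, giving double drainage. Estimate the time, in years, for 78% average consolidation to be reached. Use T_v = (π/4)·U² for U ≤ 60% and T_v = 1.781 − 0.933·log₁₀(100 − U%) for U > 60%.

Drainage path length: H_d = H/2 = 4 m (double drainage).
U > 60%: T_v = 1.781 − 0.933·log₁₀(100 − 78) = 0.52852.
t = T_v·H_d²/c_v = 0.52852×4²/1.2 = 7.047 years.

t ≈ 7.05 years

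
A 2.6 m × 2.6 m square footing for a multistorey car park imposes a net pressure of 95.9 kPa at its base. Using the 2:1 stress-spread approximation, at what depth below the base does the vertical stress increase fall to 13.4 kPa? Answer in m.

2:1 spreading — at depth z the loaded area has grown by z in each plan dimension:
qB²/(B+z)² = Δσ_z ⇒ z = B(√(q/Δσ_z) − 1) = 2.6×(√(95.9/13.4) − 1) = 4.356 m

z ≈ 4.36 m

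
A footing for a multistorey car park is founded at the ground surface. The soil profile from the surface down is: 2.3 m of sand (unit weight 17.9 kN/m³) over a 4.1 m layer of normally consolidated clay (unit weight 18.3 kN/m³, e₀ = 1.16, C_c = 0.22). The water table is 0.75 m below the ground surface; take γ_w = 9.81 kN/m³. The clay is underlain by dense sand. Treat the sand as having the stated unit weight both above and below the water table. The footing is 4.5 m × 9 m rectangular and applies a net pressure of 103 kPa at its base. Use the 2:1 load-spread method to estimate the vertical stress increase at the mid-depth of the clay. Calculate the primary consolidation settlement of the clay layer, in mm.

Mid-depth of clay below the ground surface: z = 2.3 + 4.1/2 = 4.35 m.
Total vertical stress at mid-clay: σ_v = 17.9×2.3 + 18.3×2.05 = 78.685 kPa.
Pore pressure: u = 9.81×(4.35 − 0.75) = 35.316 kPa.
Initial effective stress: σ'_0 = σ_v − u = 78.685 − 35.316 = 43.369 kPa.
Stress increase at mid-clay by the 2:1 spreading method:
Δσ = qBL/((B+z)(L+z)) = 103×4.5×9/((4.5+4.35)(9+4.35)) = 35.308 kPa
Final effective stress: σ'_f = σ'_0 + Δσ = 43.369 + 35.308 = 78.677 kPa.
Normally consolidated clay, so the full stress increment lies on the virgin compression line:
S_c = C_c·H/(1+e₀)·log₁₀(σ'_f/σ'_0) = 0.22×4.1/(1+1.16)×log₁₀(78.677/43.369)
    = 0.41759 × 0.25867 = 0.108 m

S_c ≈ 108 mm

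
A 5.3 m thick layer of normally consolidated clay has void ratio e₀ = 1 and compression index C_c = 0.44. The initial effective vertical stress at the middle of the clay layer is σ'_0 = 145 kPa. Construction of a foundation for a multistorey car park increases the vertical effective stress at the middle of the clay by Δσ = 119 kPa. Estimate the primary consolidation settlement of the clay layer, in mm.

S_c ≈ 303 mm

Final effective stress: σ'_f = σ'_0 + Δσ = 145 + 119 = 264 kPa.
Normally consolidated clay, so the full stress increment lies on the virgin compression line:
S_c = C_c·H/(1+e₀)·log₁₀(σ'_f/σ'_0) = 0.44×5.3/(1+1)×log₁₀(264/145)
    = 1.166 × 0.26024 = 0.3034 m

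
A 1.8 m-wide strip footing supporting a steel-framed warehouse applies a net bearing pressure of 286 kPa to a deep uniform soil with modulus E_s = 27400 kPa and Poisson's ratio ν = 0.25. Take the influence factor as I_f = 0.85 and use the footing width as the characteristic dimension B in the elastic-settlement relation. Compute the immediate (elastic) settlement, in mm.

S_e ≈ 15 mm

Immediate (elastic) settlement: S_e = q·B·(1−ν²)/E_s · I_f.
S_e = 286 × 1.8 × (1 − 0.25²) / 27400 × 0.85
    = 286 × 1.8 × 0.9375 / 27400 × 0.85
    = 0.01497 m = 14.97 mm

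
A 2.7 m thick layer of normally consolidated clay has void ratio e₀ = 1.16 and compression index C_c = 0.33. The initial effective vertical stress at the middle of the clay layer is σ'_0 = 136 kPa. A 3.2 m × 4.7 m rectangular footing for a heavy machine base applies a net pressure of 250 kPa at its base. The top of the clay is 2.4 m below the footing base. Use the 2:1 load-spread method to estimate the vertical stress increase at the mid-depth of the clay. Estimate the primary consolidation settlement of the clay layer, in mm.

S_c ≈ 69.1 mm

Mid-depth of clay below the footing base: z = 2.4 + 2.7/2 = 3.75 m.
Stress increase at mid-clay by the 2:1 spreading method:
Δσ = qBL/((B+z)(L+z)) = 250×3.2×4.7/((3.2+3.75)(4.7+3.75)) = 64.025 kPa
Final effective stress: σ'_f = σ'_0 + Δσ = 136 + 64.025 = 200.03 kPa.
Normally consolidated clay, so the full stress increment lies on the virgin compression line:
S_c = C_c·H/(1+e₀)·log₁₀(σ'_f/σ'_0) = 0.33×2.7/(1+1.16)×log₁₀(200.03/136)
    = 0.4125 × 0.16756 = 0.06912 m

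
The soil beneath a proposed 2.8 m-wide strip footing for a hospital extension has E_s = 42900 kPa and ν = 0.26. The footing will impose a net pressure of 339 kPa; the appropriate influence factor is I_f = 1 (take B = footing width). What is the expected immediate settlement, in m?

Immediate (elastic) settlement: S_e = q·B·(1−ν²)/E_s · I_f.
S_e = 339 × 2.8 × (1 − 0.26²) / 42900 × 1
    = 339 × 2.8 × 0.9324 / 42900 × 1
    = 0.02063 m

S_e ≈ 0.0206 m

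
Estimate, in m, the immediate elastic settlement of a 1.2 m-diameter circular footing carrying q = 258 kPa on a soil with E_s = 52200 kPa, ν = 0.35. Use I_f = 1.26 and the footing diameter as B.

Immediate (elastic) settlement: S_e = q·B·(1−ν²)/E_s · I_f.
S_e = 258 × 1.2 × (1 − 0.35²) / 52200 × 1.26
    = 258 × 1.2 × 0.8775 / 52200 × 1.26
    = 0.006558 m

S_e ≈ 0.00656 m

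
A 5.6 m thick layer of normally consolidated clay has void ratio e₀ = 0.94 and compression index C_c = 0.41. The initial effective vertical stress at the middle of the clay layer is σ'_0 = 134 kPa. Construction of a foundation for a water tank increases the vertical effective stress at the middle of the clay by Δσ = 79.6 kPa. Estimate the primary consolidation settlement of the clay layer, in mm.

S_c ≈ 240 mm

Final effective stress: σ'_f = σ'_0 + Δσ = 134 + 79.6 = 213.6 kPa.
Normally consolidated clay, so the full stress increment lies on the virgin compression line:
S_c = C_c·H/(1+e₀)·log₁₀(σ'_f/σ'_0) = 0.41×5.6/(1+0.94)×log₁₀(213.6/134)
    = 1.1835 × 0.2025 = 0.2397 m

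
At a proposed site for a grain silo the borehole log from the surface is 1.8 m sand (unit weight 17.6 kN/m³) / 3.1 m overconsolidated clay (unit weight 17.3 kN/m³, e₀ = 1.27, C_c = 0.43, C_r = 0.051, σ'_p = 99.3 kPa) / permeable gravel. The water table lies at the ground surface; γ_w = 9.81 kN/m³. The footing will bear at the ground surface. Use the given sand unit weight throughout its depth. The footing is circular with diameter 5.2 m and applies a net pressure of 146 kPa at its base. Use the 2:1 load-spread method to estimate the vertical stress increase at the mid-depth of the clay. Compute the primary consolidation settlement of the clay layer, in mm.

S_c ≈ 34.3 mm

Mid-depth of clay below the ground surface: z = 1.8 + 3.1/2 = 3.35 m.
Total vertical stress at mid-clay: σ_v = 17.6×1.8 + 17.3×1.55 = 58.495 kPa.
Pore pressure: u = 9.81×(3.35 − 0) = 32.864 kPa.
Initial effective stress: σ'_0 = σ_v − u = 58.495 − 32.864 = 25.631 kPa.
Stress increase at mid-clay by the 2:1 spreading method:
Δσ ≈ qD²/(D+z)² = 146×5.2²/(5.2+3.35)² = 54.004 kPa
Final effective stress: σ'_f = 25.631 + 54.004 = 79.635 kPa.
σ'_f = 79.635 ≤ σ'_p = 99.3 kPa, so the clay remains overconsolidated and only the recompression index applies:
S_c = C_r·H/(1+e₀)·log₁₀(σ'_f/σ'_0) = 0.051×3.1/2.27×log₁₀(79.635/25.631)
    = 0.069646 × 0.49234 = 0.03429 m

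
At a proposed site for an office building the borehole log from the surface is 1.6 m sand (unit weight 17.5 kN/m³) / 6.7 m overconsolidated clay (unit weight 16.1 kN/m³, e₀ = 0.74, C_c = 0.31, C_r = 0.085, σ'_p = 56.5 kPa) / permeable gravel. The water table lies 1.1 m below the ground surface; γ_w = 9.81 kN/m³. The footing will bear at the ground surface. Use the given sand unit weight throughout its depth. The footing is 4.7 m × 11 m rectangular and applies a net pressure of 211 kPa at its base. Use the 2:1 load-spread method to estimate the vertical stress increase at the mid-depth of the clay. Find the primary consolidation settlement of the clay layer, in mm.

S_c ≈ 404 mm

Mid-depth of clay below the ground surface: z = 1.6 + 6.7/2 = 4.95 m.
Total vertical stress at mid-clay: σ_v = 17.5×1.6 + 16.1×3.35 = 81.935 kPa.
Pore pressure: u = 9.81×(4.95 − 1.1) = 37.769 kPa.
Initial effective stress: σ'_0 = σ_v − u = 81.935 − 37.769 = 44.166 kPa.
Stress increase at mid-clay by the 2:1 spreading method:
Δσ = qBL/((B+z)(L+z)) = 211×4.7×11/((4.7+4.95)(11+4.95)) = 70.874 kPa
Final effective stress: σ'_f = 44.166 + 70.874 = 115.04 kPa.
σ'_f = 115.04 > σ'_p = 56.5 kPa, so the stress path crosses the preconsolidation pressure — recompression up to σ'_p, then virgin compression beyond:
S_c = H/(1+e₀)·[C_r·log₁₀(σ'_p/σ'_0) + C_c·log₁₀(σ'_f/σ'_p)]
    = 6.7/1.74 × [0.085×log₁₀(56.5/44.166) + 0.31×log₁₀(115.04/56.5)]
    = 3.8506 × [0.0090916 + 0.095728] = 0.4036 m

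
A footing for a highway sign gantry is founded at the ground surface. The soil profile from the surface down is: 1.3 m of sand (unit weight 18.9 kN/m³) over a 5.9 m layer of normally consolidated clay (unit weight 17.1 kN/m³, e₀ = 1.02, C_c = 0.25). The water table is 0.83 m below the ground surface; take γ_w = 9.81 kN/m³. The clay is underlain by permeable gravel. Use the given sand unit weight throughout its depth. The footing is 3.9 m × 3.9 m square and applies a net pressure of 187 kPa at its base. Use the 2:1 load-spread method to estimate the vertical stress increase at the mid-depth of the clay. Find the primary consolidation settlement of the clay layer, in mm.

S_c ≈ 225 mm

Mid-depth of clay below the ground surface: z = 1.3 + 5.9/2 = 4.25 m.
Total vertical stress at mid-clay: σ_v = 18.9×1.3 + 17.1×2.95 = 75.015 kPa.
Pore pressure: u = 9.81×(4.25 − 0.83) = 33.55 kPa.
Initial effective stress: σ'_0 = σ_v − u = 75.015 − 33.55 = 41.465 kPa.
Stress increase at mid-clay by the 2:1 spreading method:
Δσ = qBL/((B+z)(L+z)) = 187×3.9×3.9/((3.9+4.25)(3.9+4.25)) = 42.821 kPa
Final effective stress: σ'_f = σ'_0 + Δσ = 41.465 + 42.821 = 84.286 kPa.
Normally consolidated clay, so the full stress increment lies on the virgin compression line:
S_c = C_c·H/(1+e₀)·log₁₀(σ'_f/σ'_0) = 0.25×5.9/(1+1.02)×log₁₀(84.286/41.465)
    = 0.7302 × 0.30807 = 0.225 m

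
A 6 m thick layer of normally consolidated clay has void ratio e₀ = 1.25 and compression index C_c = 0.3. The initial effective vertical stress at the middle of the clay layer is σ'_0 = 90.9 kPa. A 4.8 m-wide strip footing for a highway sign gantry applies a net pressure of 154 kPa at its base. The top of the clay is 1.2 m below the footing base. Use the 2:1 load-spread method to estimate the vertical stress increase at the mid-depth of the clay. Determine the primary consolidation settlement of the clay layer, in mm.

Mid-depth of clay below the footing base: z = 1.2 + 6/2 = 4.2 m.
Stress increase at mid-clay by the 2:1 spreading method:
Δσ = qB/(B+z) = 154×4.8/(4.8+4.2) = 82.133 kPa
Final effective stress: σ'_f = σ'_0 + Δσ = 90.9 + 82.133 = 173.03 kPa.
Normally consolidated clay, so the full stress increment lies on the virgin compression line:
S_c = C_c·H/(1+e₀)·log₁₀(σ'_f/σ'_0) = 0.3×6/(1+1.25)×log₁₀(173.03/90.9)
    = 0.8 × 0.27956 = 0.2236 m

S_c ≈ 224 mm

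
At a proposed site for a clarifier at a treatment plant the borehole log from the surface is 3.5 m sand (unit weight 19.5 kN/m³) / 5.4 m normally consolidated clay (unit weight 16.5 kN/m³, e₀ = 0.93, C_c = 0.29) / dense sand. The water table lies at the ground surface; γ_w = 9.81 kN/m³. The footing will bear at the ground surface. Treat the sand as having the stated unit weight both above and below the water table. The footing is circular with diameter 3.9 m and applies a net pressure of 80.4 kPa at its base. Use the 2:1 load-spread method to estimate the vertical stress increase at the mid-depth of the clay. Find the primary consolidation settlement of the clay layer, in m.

S_c ≈ 0.0731 m

Mid-depth of clay below the ground surface: z = 3.5 + 5.4/2 = 6.2 m.
Total vertical stress at mid-clay: σ_v = 19.5×3.5 + 16.5×2.7 = 112.8 kPa.
Pore pressure: u = 9.81×(6.2 − 0) = 60.822 kPa.
Initial effective stress: σ'_0 = σ_v − u = 112.8 − 60.822 = 51.978 kPa.
Stress increase at mid-clay by the 2:1 spreading method:
Δσ ≈ qD²/(D+z)² = 80.4×3.9²/(3.9+6.2)² = 11.988 kPa
Final effective stress: σ'_f = σ'_0 + Δσ = 51.978 + 11.988 = 63.966 kPa.
Normally consolidated clay, so the full stress increment lies on the virgin compression line:
S_c = C_c·H/(1+e₀)·log₁₀(σ'_f/σ'_0) = 0.29×5.4/(1+0.93)×log₁₀(63.966/51.978)
    = 0.8114 × 0.09013 = 0.07313 m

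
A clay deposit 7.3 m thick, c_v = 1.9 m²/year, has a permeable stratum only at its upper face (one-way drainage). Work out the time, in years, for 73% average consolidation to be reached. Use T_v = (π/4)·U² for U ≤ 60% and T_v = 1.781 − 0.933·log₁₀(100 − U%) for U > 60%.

Drainage path length: H_d = H = 7.3 m (single drainage).
U > 60%: T_v = 1.781 − 0.933·log₁₀(100 − 73) = 0.44554.
t = T_v·H_d²/c_v = 0.44554×7.3²/1.9 = 12.5 years.

t ≈ 12.5 years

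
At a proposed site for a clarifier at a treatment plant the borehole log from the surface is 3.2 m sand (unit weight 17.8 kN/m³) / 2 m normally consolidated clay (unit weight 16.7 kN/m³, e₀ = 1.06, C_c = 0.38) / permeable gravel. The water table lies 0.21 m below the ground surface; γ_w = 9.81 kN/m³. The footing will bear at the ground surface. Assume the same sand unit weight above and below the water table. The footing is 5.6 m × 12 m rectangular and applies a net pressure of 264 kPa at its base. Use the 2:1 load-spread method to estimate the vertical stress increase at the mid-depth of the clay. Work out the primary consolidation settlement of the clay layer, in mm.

Mid-depth of clay below the ground surface: z = 3.2 + 2/2 = 4.2 m.
Total vertical stress at mid-clay: σ_v = 17.8×3.2 + 16.7×1 = 73.66 kPa.
Pore pressure: u = 9.81×(4.2 − 0.21) = 39.142 kPa.
Initial effective stress: σ'_0 = σ_v − u = 73.66 − 39.142 = 34.518 kPa.
Stress increase at mid-clay by the 2:1 spreading method:
Δσ = qBL/((B+z)(L+z)) = 264×5.6×12/((5.6+4.2)(12+4.2)) = 111.75 kPa
Final effective stress: σ'_f = σ'_0 + Δσ = 34.518 + 111.75 = 146.27 kPa.
Normally consolidated clay, so the full stress increment lies on the virgin compression line:
S_c = C_c·H/(1+e₀)·log₁₀(σ'_f/σ'_0) = 0.38×2/(1+1.06)×log₁₀(146.27/34.518)
    = 0.36893 × 0.62711 = 0.2314 m

S_c ≈ 231 mm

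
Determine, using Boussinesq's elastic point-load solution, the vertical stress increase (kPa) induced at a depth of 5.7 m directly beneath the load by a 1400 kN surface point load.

Boussinesq vertical stress below a point load on an elastic half-space:
Δσ_z = 3P/(2πz²) · [1 + (r/z)²]^(−5/2)
r/z = 0/5.7 = 0; [1+(r/z)²]^(−5/2) = 1.
Δσ_z = 3×1400/(2π×5.7²) × 1 = 20.574 × 1 = 20.57 kPa

Δσ_z ≈ 20.6 kPa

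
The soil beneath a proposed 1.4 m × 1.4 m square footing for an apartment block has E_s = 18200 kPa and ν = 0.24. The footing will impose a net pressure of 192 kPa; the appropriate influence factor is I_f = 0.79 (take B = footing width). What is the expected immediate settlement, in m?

Immediate (elastic) settlement: S_e = q·B·(1−ν²)/E_s · I_f.
S_e = 192 × 1.4 × (1 − 0.24²) / 18200 × 0.79
    = 192 × 1.4 × 0.9424 / 18200 × 0.79
    = 0.011 m

S_e ≈ 0.011 m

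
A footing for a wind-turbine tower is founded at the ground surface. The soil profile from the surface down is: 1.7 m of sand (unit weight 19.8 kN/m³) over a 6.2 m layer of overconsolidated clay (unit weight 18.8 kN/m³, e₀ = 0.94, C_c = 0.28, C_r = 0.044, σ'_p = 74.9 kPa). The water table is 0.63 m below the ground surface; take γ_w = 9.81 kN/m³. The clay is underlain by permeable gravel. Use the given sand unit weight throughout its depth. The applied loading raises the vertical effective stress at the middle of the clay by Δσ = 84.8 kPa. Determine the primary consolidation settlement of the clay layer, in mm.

Mid-depth of clay below the ground surface: z = 1.7 + 6.2/2 = 4.8 m.
Total vertical stress at mid-clay: σ_v = 19.8×1.7 + 18.8×3.1 = 91.94 kPa.
Pore pressure: u = 9.81×(4.8 − 0.63) = 40.908 kPa.
Initial effective stress: σ'_0 = σ_v − u = 91.94 − 40.908 = 51.032 kPa.
Final effective stress: σ'_f = 51.032 + 84.8 = 135.83 kPa.
σ'_f = 135.83 > σ'_p = 74.9 kPa, so the stress path crosses the preconsolidation pressure — recompression up to σ'_p, then virgin compression beyond:
S_c = H/(1+e₀)·[C_r·log₁₀(σ'_p/σ'_0) + C_c·log₁₀(σ'_f/σ'_p)]
    = 6.2/1.94 × [0.044×log₁₀(74.9/51.032) + 0.28×log₁₀(135.83/74.9)]
    = 3.1959 × [0.0073321 + 0.072384] = 0.2548 m

S_c ≈ 255 mm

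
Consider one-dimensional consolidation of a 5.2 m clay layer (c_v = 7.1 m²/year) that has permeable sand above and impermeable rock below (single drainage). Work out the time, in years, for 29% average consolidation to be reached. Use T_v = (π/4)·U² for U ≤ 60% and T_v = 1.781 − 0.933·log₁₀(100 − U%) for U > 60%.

Drainage path length: H_d = H = 5.2 m (single drainage).
U ≤ 60%: T_v = (π/4)·U² = (π/4)×0.29² = 0.066052.
t = T_v·H_d²/c_v = 0.066052×5.2²/7.1 = 0.2516 years.

t ≈ 0.252 years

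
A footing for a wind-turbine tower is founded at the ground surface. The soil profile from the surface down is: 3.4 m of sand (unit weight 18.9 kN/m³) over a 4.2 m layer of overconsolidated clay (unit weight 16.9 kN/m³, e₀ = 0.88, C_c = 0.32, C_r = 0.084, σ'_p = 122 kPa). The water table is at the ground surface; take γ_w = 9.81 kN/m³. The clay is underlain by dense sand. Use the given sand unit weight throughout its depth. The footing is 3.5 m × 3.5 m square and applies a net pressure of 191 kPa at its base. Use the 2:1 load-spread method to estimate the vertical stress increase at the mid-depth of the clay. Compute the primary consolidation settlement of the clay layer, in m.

S_c ≈ 0.0399 m

Mid-depth of clay below the ground surface: z = 3.4 + 4.2/2 = 5.5 m.
Total vertical stress at mid-clay: σ_v = 18.9×3.4 + 16.9×2.1 = 99.75 kPa.
Pore pressure: u = 9.81×(5.5 − 0) = 53.955 kPa.
Initial effective stress: σ'_0 = σ_v − u = 99.75 − 53.955 = 45.795 kPa.
Stress increase at mid-clay by the 2:1 spreading method:
Δσ = qBL/((B+z)(L+z)) = 191×3.5×3.5/((3.5+5.5)(3.5+5.5)) = 28.886 kPa
Final effective stress: σ'_f = 45.795 + 28.886 = 74.681 kPa.
σ'_f = 74.681 ≤ σ'_p = 122 kPa, so the clay remains overconsolidated and only the recompression index applies:
S_c = C_r·H/(1+e₀)·log₁₀(σ'_f/σ'_0) = 0.084×4.2/1.88×log₁₀(74.681/45.795)
    = 0.18766 × 0.21239 = 0.03986 m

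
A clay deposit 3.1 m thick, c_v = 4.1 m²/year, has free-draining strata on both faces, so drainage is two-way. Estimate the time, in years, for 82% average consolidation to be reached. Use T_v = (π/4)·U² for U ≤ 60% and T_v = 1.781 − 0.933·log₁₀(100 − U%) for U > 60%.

Drainage path length: H_d = H/2 = 1.55 m (double drainage).
U > 60%: T_v = 1.781 − 0.933·log₁₀(100 − 82) = 0.60983.
t = T_v·H_d²/c_v = 0.60983×1.55²/4.1 = 0.3573 years.

t ≈ 0.357 years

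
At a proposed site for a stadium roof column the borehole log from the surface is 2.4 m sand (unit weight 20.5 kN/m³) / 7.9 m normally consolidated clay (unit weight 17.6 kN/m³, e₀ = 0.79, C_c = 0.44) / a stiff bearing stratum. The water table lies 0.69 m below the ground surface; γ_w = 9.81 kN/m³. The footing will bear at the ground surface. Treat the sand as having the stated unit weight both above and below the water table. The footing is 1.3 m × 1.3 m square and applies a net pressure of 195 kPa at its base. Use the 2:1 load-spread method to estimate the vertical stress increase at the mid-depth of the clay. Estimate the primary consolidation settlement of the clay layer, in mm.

S_c ≈ 72 mm

Mid-depth of clay below the ground surface: z = 2.4 + 7.9/2 = 6.35 m.
Total vertical stress at mid-clay: σ_v = 20.5×2.4 + 17.6×3.95 = 118.72 kPa.
Pore pressure: u = 9.81×(6.35 − 0.69) = 55.525 kPa.
Initial effective stress: σ'_0 = σ_v − u = 118.72 − 55.525 = 63.195 kPa.
Stress increase at mid-clay by the 2:1 spreading method:
Δσ = qBL/((B+z)(L+z)) = 195×1.3×1.3/((1.3+6.35)(1.3+6.35)) = 5.6312 kPa
Final effective stress: σ'_f = σ'_0 + Δσ = 63.195 + 5.6312 = 68.826 kPa.
Normally consolidated clay, so the full stress increment lies on the virgin compression line:
S_c = C_c·H/(1+e₀)·log₁₀(σ'_f/σ'_0) = 0.44×7.9/(1+0.79)×log₁₀(68.826/63.195)
    = 1.9419 × 0.03707 = 0.07199 m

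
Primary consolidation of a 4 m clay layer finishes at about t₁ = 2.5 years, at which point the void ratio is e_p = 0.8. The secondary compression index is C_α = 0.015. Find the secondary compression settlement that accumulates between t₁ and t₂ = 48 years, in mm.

Secondary compression: S_s = C_α·H/(1+e_p)·log₁₀(t₂/t₁)
S_s = 0.015×4/(1+0.8)×log₁₀(48/2.5)
    = 0.03333 × 1.283 = 0.04278 m

S_s ≈ 42.8 mm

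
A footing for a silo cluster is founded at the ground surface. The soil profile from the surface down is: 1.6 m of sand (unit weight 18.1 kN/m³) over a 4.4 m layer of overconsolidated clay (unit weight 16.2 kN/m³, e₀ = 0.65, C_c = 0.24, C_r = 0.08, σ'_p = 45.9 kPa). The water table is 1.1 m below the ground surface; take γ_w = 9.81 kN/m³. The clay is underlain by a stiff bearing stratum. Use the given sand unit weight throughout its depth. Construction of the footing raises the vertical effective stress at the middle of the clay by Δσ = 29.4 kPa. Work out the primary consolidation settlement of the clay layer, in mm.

Mid-depth of clay below the ground surface: z = 1.6 + 4.4/2 = 3.8 m.
Total vertical stress at mid-clay: σ_v = 18.1×1.6 + 16.2×2.2 = 64.6 kPa.
Pore pressure: u = 9.81×(3.8 − 1.1) = 26.487 kPa.
Initial effective stress: σ'_0 = σ_v − u = 64.6 − 26.487 = 38.113 kPa.
Final effective stress: σ'_f = 38.113 + 29.4 = 67.513 kPa.
σ'_f = 67.513 > σ'_p = 45.9 kPa, so the stress path crosses the preconsolidation pressure — recompression up to σ'_p, then virgin compression beyond:
S_c = H/(1+e₀)·[C_r·log₁₀(σ'_p/σ'_0) + C_c·log₁₀(σ'_f/σ'_p)]
    = 4.4/1.65 × [0.08×log₁₀(45.9/38.113) + 0.24×log₁₀(67.513/45.9)]
    = 2.6667 × [0.0064592 + 0.040218] = 0.1245 m

S_c ≈ 124 mm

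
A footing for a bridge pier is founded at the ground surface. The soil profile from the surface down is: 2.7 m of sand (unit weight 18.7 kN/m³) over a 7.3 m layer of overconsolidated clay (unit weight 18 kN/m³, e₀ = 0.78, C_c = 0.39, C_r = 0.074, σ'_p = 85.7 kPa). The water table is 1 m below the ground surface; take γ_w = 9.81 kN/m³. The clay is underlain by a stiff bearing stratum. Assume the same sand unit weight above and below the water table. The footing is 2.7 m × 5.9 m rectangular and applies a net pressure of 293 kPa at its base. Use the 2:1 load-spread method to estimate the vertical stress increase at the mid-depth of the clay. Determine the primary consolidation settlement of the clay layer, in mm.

S_c ≈ 186 mm

Mid-depth of clay below the ground surface: z = 2.7 + 7.3/2 = 6.35 m.
Total vertical stress at mid-clay: σ_v = 18.7×2.7 + 18×3.65 = 116.19 kPa.
Pore pressure: u = 9.81×(6.35 − 1) = 52.483 kPa.
Initial effective stress: σ'_0 = σ_v − u = 116.19 − 52.483 = 63.707 kPa.
Stress increase at mid-clay by the 2:1 spreading method:
Δσ = qBL/((B+z)(L+z)) = 293×2.7×5.9/((2.7+6.35)(5.9+6.35)) = 42.102 kPa
Final effective stress: σ'_f = 63.707 + 42.102 = 105.81 kPa.
σ'_f = 105.81 > σ'_p = 85.7 kPa, so the stress path crosses the preconsolidation pressure — recompression up to σ'_p, then virgin compression beyond:
S_c = H/(1+e₀)·[C_r·log₁₀(σ'_p/σ'_0) + C_c·log₁₀(σ'_f/σ'_p)]
    = 7.3/1.78 × [0.074×log₁₀(85.7/63.707) + 0.39×log₁₀(105.81/85.7)]
    = 4.1011 × [0.0095307 + 0.035703] = 0.1855 m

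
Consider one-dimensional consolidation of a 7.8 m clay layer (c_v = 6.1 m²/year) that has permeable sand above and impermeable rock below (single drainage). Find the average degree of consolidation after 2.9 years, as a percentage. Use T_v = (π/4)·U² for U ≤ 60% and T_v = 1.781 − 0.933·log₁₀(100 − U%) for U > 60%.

Drainage path length: H_d = H = 7.8 m (single drainage).
T_v = c_v·t/H_d² = 6.1×2.9/7.8² = 0.29076.
T_v = 0.29076 corresponds to the U > 60% branch:
U = 1 − 10^((1.781 − T_v)/0.933)/100 = 0.6044

U ≈ 60.4 %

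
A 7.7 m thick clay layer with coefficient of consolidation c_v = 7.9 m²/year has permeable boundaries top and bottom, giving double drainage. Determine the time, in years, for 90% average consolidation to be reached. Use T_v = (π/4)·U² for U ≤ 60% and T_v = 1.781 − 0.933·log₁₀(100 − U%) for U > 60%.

t ≈ 1.59 years

Drainage path length: H_d = H/2 = 3.85 m (double drainage).
U > 60%: T_v = 1.781 − 0.933·log₁₀(100 − 90) = 0.848.
t = T_v·H_d²/c_v = 0.848×3.85²/7.9 = 1.591 years.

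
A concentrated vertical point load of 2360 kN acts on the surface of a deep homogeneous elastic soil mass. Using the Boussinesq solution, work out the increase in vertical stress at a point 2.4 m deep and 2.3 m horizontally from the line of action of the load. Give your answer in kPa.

Δσ_z ≈ 38.4 kPa

Boussinesq vertical stress below a point load on an elastic half-space:
Δσ_z = 3P/(2πz²) · [1 + (r/z)²]^(−5/2)
r/z = 2.3/2.4 = 0.95833; [1+(r/z)²]^(−5/2) = 0.19618.
Δσ_z = 3×2360/(2π×2.4²) × 0.19618 = 195.63 × 0.19618 = 38.38 kPa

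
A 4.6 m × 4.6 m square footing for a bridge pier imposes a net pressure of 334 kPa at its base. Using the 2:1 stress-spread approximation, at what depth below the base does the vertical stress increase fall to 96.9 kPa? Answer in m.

2:1 spreading — at depth z the loaded area has grown by z in each plan dimension:
qB²/(B+z)² = Δσ_z ⇒ z = B(√(q/Δσ_z) − 1) = 4.6×(√(334/96.9) − 1) = 3.94 m

z ≈ 3.94 m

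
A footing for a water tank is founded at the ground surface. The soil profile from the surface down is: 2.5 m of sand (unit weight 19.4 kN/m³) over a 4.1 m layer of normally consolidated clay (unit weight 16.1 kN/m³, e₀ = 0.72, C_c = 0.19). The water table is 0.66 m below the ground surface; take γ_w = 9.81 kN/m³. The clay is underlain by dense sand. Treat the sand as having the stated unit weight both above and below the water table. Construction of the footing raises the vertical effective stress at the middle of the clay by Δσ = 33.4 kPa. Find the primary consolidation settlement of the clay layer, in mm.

Mid-depth of clay below the ground surface: z = 2.5 + 4.1/2 = 4.55 m.
Total vertical stress at mid-clay: σ_v = 19.4×2.5 + 16.1×2.05 = 81.505 kPa.
Pore pressure: u = 9.81×(4.55 − 0.66) = 38.161 kPa.
Initial effective stress: σ'_0 = σ_v − u = 81.505 − 38.161 = 43.344 kPa.
Final effective stress: σ'_f = σ'_0 + Δσ = 43.344 + 33.4 = 76.744 kPa.
Normally consolidated clay, so the full stress increment lies on the virgin compression line:
S_c = C_c·H/(1+e₀)·log₁₀(σ'_f/σ'_0) = 0.19×4.1/(1+0.72)×log₁₀(76.744/43.344)
    = 0.45291 × 0.24812 = 0.1124 m

S_c ≈ 112 mm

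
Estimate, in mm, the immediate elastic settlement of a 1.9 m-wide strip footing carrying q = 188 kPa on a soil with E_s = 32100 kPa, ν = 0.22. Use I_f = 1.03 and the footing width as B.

Immediate (elastic) settlement: S_e = q·B·(1−ν²)/E_s · I_f.
S_e = 188 × 1.9 × (1 − 0.22²) / 32100 × 1.03
    = 188 × 1.9 × 0.9516 / 32100 × 1.03
    = 0.01091 m = 10.91 mm

S_e ≈ 10.9 mm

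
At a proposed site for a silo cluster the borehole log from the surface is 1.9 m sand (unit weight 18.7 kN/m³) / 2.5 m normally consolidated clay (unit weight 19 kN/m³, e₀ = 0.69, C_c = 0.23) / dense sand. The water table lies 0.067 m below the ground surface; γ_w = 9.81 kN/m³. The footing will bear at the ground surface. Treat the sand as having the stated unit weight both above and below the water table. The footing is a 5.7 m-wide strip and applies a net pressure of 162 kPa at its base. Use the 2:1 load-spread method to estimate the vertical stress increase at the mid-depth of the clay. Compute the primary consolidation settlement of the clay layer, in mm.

S_c ≈ 225 mm

Mid-depth of clay below the ground surface: z = 1.9 + 2.5/2 = 3.15 m.
Total vertical stress at mid-clay: σ_v = 18.7×1.9 + 19×1.25 = 59.28 kPa.
Pore pressure: u = 9.81×(3.15 − 0.067) = 30.244 kPa.
Initial effective stress: σ'_0 = σ_v − u = 59.28 − 30.244 = 29.036 kPa.
Stress increase at mid-clay by the 2:1 spreading method:
Δσ = qB/(B+z) = 162×5.7/(5.7+3.15) = 104.34 kPa
Final effective stress: σ'_f = σ'_0 + Δσ = 29.036 + 104.34 = 133.38 kPa.
Normally consolidated clay, so the full stress increment lies on the virgin compression line:
S_c = C_c·H/(1+e₀)·log₁₀(σ'_f/σ'_0) = 0.23×2.5/(1+0.69)×log₁₀(133.38/29.036)
    = 0.34024 × 0.66215 = 0.2253 m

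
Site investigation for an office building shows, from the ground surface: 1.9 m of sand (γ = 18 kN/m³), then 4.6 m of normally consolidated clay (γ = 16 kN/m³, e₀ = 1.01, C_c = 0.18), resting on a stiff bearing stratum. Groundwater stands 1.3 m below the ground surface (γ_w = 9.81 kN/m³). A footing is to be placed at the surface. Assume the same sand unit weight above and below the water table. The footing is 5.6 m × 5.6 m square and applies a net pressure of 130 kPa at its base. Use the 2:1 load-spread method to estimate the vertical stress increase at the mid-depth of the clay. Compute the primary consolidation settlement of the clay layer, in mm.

Mid-depth of clay below the ground surface: z = 1.9 + 4.6/2 = 4.2 m.
Total vertical stress at mid-clay: σ_v = 18×1.9 + 16×2.3 = 71 kPa.
Pore pressure: u = 9.81×(4.2 − 1.3) = 28.449 kPa.
Initial effective stress: σ'_0 = σ_v − u = 71 − 28.449 = 42.551 kPa.
Stress increase at mid-clay by the 2:1 spreading method:
Δσ = qBL/((B+z)(L+z)) = 130×5.6×5.6/((5.6+4.2)(5.6+4.2)) = 42.449 kPa
Final effective stress: σ'_f = σ'_0 + Δσ = 42.551 + 42.449 = 85 kPa.
Normally consolidated clay, so the full stress increment lies on the virgin compression line:
S_c = C_c·H/(1+e₀)·log₁₀(σ'_f/σ'_0) = 0.18×4.6/(1+1.01)×log₁₀(85/42.551)
    = 0.41194 × 0.30051 = 0.1238 m

S_c ≈ 124 mm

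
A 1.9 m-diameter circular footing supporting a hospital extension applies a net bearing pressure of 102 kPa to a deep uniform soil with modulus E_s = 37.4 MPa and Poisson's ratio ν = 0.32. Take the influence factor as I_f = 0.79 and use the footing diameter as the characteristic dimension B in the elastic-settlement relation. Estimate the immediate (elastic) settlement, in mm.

S_e ≈ 3.67 mm

Immediate (elastic) settlement: S_e = q·B·(1−ν²)/E_s · I_f.
E_s = 37.4 MPa = 37400 kPa.
S_e = 102 × 1.9 × (1 − 0.32²) / 37400 × 0.79
    = 102 × 1.9 × 0.8976 / 37400 × 0.79
    = 0.003674 m = 3.674 mm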